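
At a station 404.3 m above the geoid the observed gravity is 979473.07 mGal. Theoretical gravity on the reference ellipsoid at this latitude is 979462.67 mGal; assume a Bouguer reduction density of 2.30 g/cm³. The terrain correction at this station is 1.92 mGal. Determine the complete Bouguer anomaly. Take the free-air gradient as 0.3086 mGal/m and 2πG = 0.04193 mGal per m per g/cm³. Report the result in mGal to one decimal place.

98.1

Free-air correction = 0.3086 × 404.3 = 124.77 mGal
Free-air anomaly = 979473.07 − 979462.67 + (124.77) = 135.17 mGal
Bouguer slab correction = 0.04193 × 2.30 × 404.3 = 38.99 mGal
Simple Bouguer anomaly = 135.17 − (38.99) = 96.18 mGal
Complete Bouguer anomaly = 96.18 + 1.92 = 98.10 mGal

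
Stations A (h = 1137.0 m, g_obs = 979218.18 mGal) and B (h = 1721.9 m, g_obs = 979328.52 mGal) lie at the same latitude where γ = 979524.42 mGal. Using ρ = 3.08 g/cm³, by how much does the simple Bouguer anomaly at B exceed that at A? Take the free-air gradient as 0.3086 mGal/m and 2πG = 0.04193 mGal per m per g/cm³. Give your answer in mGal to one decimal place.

215.3

Δg_SB(A) = 979218.18 − 979524.42 + 0.3086×1137.0 − 0.04193×3.08×1137.0 = -102.20 mGal
Δg_SB(B) = 979328.52 − 979524.42 + 0.3086×1721.9 − 0.04193×3.08×1721.9 = 113.10 mGal
Difference = 113.10 − (-102.20) = 215.30 mGal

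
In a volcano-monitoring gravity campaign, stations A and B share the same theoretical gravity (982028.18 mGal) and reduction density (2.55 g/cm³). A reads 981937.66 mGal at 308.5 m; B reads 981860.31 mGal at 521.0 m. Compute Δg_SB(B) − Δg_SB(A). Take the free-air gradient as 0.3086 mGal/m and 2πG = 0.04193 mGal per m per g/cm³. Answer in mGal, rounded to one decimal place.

Δg_SB(A) = 981937.66 − 982028.18 + 0.3086×308.5 − 0.04193×2.55×308.5 = -28.30 mGal
Δg_SB(B) = 981860.31 − 982028.18 + 0.3086×521.0 − 0.04193×2.55×521.0 = -62.80 mGal
Difference = -62.80 − (-28.30) = -34.50 mGal

-34.5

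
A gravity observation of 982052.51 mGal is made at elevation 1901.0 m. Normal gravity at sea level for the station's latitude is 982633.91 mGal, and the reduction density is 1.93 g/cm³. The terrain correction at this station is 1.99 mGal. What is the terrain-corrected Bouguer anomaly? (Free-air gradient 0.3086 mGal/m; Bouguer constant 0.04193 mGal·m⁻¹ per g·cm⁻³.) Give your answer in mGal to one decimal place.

-146.6

Free-air correction = 0.3086 × 1901.0 = 586.65 mGal
Free-air anomaly = 982052.51 − 982633.91 + (586.65) = 5.25 mGal
Bouguer slab correction = 0.04193 × 1.93 × 1901.0 = 153.84 mGal
Simple Bouguer anomaly = 5.25 − (153.84) = -148.59 mGal
Complete Bouguer anomaly = -148.59 + 1.99 = -146.60 mGal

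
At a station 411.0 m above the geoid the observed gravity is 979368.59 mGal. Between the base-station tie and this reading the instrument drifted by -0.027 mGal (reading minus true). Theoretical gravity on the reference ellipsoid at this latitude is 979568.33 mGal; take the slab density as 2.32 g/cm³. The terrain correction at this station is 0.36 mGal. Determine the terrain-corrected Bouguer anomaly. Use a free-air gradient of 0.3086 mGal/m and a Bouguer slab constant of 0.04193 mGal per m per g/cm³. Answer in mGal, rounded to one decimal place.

-112.5

Drift-corrected reading = 979368.59 − (-0.027) = 979368.617 mGal
Free-air correction = 0.3086 × 411.0 = 126.83 mGal
Free-air anomaly = 979368.617 − 979568.33 + (126.83) = -72.883 mGal
Bouguer slab correction = 0.04193 × 2.32 × 411.0 = 39.98 mGal
Simple Bouguer anomaly = -72.883 − (39.98) = -112.863 mGal
Complete Bouguer anomaly = -112.863 + 0.36 = -112.503 mGal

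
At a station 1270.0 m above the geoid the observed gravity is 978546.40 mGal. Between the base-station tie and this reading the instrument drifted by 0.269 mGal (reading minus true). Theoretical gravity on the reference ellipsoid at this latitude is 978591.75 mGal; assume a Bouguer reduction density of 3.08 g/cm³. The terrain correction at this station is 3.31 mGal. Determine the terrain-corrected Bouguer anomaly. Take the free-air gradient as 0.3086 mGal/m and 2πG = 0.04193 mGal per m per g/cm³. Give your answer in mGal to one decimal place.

Drift-corrected reading = 978546.40 − (0.269) = 978546.131 mGal
Free-air correction = 0.3086 × 1270.0 = 391.92 mGal
Free-air anomaly = 978546.131 − 978591.75 + (391.92) = 346.301 mGal
Bouguer slab correction = 0.04193 × 3.08 × 1270.0 = 164.01 mGal
Simple Bouguer anomaly = 346.301 − (164.01) = 182.291 mGal
Complete Bouguer anomaly = 182.291 + 3.31 = 185.601 mGal

185.6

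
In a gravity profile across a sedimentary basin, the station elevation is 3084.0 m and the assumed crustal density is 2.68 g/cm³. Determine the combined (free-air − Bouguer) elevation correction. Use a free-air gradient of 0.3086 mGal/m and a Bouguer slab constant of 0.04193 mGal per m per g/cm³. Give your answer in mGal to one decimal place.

605.2

Combined gradient = 0.3086 − 0.04193 × 2.68 = 0.1962276 mGal/m
Combined elevation correction = 0.1962276 × 3084.0 = 605.2 mGal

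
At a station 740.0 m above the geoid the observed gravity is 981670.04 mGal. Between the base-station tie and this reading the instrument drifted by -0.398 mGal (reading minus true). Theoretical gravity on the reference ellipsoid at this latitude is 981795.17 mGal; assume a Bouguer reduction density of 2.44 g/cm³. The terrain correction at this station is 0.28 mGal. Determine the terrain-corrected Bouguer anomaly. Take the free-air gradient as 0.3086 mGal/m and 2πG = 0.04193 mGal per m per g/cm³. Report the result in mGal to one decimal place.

Drift-corrected reading = 981670.04 − (-0.398) = 981670.438 mGal
Free-air correction = 0.3086 × 740.0 = 228.36 mGal
Free-air anomaly = 981670.438 − 981795.17 + (228.36) = 103.628 mGal
Bouguer slab correction = 0.04193 × 2.44 × 740.0 = 75.71 mGal
Simple Bouguer anomaly = 103.628 − (75.71) = 27.918 mGal
Complete Bouguer anomaly = 27.918 + 0.28 = 28.198 mGal

28.2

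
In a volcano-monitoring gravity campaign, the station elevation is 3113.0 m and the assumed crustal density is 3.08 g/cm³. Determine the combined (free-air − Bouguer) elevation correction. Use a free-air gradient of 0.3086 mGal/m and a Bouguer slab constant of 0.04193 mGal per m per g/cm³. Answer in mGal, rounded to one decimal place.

558.6

Combined gradient = 0.3086 − 0.04193 × 3.08 = 0.1794556 mGal/m
Combined elevation correction = 0.1794556 × 3113.0 = 558.6 mGal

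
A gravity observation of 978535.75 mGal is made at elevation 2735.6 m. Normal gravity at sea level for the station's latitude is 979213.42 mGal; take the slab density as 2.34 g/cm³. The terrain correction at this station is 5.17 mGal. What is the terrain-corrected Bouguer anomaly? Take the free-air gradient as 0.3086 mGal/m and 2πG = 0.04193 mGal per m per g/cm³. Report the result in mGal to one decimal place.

-96.7

Free-air correction = 0.3086 × 2735.6 = 844.21 mGal
Free-air anomaly = 978535.75 − 979213.42 + (844.21) = 166.54 mGal
Bouguer slab correction = 0.04193 × 2.34 × 2735.6 = 268.41 mGal
Simple Bouguer anomaly = 166.54 − (268.41) = -101.87 mGal
Complete Bouguer anomaly = -101.87 + 5.17 = -96.70 mGal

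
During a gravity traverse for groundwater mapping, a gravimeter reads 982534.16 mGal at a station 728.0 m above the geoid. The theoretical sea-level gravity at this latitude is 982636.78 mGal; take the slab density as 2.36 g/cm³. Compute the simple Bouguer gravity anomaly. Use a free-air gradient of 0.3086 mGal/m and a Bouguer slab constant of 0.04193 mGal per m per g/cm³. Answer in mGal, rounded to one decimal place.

50.0

Free-air correction = 0.3086 × 728.0 = 224.66 mGal
Free-air anomaly = 982534.16 − 982636.78 + (224.66) = 122.04 mGal
Bouguer slab correction = 0.04193 × 2.36 × 728.0 = 72.04 mGal
Simple Bouguer anomaly = 122.04 − (72.04) = 50.00 mGal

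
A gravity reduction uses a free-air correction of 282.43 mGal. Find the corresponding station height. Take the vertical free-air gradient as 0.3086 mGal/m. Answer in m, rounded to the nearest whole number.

915

h = 282.43 / 0.3086 = 915.20 m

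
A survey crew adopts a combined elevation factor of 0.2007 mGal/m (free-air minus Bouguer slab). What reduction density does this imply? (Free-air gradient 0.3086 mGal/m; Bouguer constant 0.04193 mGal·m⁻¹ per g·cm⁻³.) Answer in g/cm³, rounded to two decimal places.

0.2007 = 0.3086 − 0.04193 × ρ
ρ = (0.3086 − 0.2007) / 0.04193 = 2.57 g/cm³

2.57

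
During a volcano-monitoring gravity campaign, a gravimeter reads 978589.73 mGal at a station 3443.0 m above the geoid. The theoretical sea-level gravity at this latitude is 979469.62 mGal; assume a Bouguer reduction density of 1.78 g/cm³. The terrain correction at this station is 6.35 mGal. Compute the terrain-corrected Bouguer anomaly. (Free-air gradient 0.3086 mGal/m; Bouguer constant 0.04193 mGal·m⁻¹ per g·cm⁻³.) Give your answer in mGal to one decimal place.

-68.0

Free-air correction = 0.3086 × 3443.0 = 1062.51 mGal
Free-air anomaly = 978589.73 − 979469.62 + (1062.51) = 182.62 mGal
Bouguer slab correction = 0.04193 × 1.78 × 3443.0 = 256.97 mGal
Simple Bouguer anomaly = 182.62 − (256.97) = -74.35 mGal
Complete Bouguer anomaly = -74.35 + 6.35 = -68.00 mGal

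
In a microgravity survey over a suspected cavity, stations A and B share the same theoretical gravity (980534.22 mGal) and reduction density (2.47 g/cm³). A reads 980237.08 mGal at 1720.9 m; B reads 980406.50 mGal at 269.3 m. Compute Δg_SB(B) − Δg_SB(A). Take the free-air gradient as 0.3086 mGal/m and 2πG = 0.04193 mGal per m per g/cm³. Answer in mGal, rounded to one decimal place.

-128.2

Δg_SB(A) = 980237.08 − 980534.22 + 0.3086×1720.9 − 0.04193×2.47×1720.9 = 55.70 mGal
Δg_SB(B) = 980406.50 − 980534.22 + 0.3086×269.3 − 0.04193×2.47×269.3 = -72.50 mGal
Difference = -72.50 − (55.70) = -128.20 mGal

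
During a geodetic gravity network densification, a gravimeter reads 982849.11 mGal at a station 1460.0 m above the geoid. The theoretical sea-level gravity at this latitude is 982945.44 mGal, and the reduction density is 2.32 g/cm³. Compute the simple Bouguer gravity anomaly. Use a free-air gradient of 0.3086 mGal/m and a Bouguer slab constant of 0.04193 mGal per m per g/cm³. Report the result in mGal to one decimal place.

Free-air correction = 0.3086 × 1460.0 = 450.56 mGal
Free-air anomaly = 982849.11 − 982945.44 + (450.56) = 354.23 mGal
Bouguer slab correction = 0.04193 × 2.32 × 1460.0 = 142.03 mGal
Simple Bouguer anomaly = 354.23 − (142.03) = 212.20 mGal

212.2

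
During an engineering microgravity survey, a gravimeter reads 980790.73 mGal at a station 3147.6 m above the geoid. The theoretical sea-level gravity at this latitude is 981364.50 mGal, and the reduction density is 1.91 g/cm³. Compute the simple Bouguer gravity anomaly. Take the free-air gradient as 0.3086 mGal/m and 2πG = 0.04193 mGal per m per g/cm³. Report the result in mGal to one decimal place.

Free-air correction = 0.3086 × 3147.6 = 971.35 mGal
Free-air anomaly = 980790.73 − 981364.50 + (971.35) = 397.58 mGal
Bouguer slab correction = 0.04193 × 1.91 × 3147.6 = 252.08 mGal
Simple Bouguer anomaly = 397.58 − (252.08) = 145.50 mGal

145.5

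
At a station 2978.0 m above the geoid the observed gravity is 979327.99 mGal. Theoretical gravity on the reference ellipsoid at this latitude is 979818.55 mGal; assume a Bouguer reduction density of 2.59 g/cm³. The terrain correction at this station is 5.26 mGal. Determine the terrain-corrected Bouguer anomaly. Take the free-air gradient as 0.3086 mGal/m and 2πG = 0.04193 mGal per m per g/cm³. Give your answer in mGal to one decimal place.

110.3

Free-air correction = 0.3086 × 2978.0 = 919.01 mGal
Free-air anomaly = 979327.99 − 979818.55 + (919.01) = 428.45 mGal
Bouguer slab correction = 0.04193 × 2.59 × 2978.0 = 323.41 mGal
Simple Bouguer anomaly = 428.45 − (323.41) = 105.04 mGal
Complete Bouguer anomaly = 105.04 + 5.26 = 110.30 mGal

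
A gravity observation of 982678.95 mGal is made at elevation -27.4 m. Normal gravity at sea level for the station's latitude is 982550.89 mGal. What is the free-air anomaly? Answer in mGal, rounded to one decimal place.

119.6

Free-air correction = 0.3086 × -27.4 = -8.46 mGal
Free-air anomaly = 982678.95 − 982550.89 + (-8.46) = 119.60 mGal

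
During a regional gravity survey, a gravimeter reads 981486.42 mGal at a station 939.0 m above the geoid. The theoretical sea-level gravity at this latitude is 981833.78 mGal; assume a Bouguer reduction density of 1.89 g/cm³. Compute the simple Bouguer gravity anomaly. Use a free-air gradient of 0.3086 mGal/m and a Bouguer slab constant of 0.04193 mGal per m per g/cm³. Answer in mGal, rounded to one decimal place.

Free-air correction = 0.3086 × 939.0 = 289.78 mGal
Free-air anomaly = 981486.42 − 981833.78 + (289.78) = -57.58 mGal
Bouguer slab correction = 0.04193 × 1.89 × 939.0 = 74.41 mGal
Simple Bouguer anomaly = -57.58 − (74.41) = -131.99 mGal

-132.0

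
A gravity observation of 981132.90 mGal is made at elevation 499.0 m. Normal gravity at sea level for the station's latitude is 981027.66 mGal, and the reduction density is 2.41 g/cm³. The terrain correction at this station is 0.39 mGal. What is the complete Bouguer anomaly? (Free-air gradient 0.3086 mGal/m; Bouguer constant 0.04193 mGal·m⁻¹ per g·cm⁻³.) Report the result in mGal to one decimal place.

Free-air correction = 0.3086 × 499.0 = 153.99 mGal
Free-air anomaly = 981132.90 − 981027.66 + (153.99) = 259.23 mGal
Bouguer slab correction = 0.04193 × 2.41 × 499.0 = 50.42 mGal
Simple Bouguer anomaly = 259.23 − (50.42) = 208.81 mGal
Complete Bouguer anomaly = 208.81 + 0.39 = 209.20 mGal

209.2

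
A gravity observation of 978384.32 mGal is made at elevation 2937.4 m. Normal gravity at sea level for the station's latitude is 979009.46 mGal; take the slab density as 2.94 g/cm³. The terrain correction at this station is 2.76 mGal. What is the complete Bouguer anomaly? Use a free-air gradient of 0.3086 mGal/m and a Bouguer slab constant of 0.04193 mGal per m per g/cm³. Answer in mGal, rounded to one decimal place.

-78.0

Free-air correction = 0.3086 × 2937.4 = 906.48 mGal
Free-air anomaly = 978384.32 − 979009.46 + (906.48) = 281.34 mGal
Bouguer slab correction = 0.04193 × 2.94 × 2937.4 = 362.11 mGal
Simple Bouguer anomaly = 281.34 − (362.11) = -80.77 mGal
Complete Bouguer anomaly = -80.77 + 2.76 = -78.01 mGal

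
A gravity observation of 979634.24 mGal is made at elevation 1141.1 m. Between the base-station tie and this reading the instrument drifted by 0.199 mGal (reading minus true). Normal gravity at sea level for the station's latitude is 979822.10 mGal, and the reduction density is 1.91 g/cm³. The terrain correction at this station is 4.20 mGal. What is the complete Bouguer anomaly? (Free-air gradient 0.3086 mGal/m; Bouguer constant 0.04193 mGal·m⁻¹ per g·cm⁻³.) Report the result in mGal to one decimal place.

Drift-corrected reading = 979634.24 − (0.199) = 979634.041 mGal
Free-air correction = 0.3086 × 1141.1 = 352.14 mGal
Free-air anomaly = 979634.041 − 979822.10 + (352.14) = 164.081 mGal
Bouguer slab correction = 0.04193 × 1.91 × 1141.1 = 91.39 mGal
Simple Bouguer anomaly = 164.081 − (91.39) = 72.691 mGal
Complete Bouguer anomaly = 72.691 + 4.20 = 76.891 mGal

76.9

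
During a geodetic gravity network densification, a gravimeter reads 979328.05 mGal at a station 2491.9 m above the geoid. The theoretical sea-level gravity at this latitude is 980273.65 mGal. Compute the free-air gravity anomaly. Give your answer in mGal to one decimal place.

-176.6

Free-air correction = 0.3086 × 2491.9 = 769.00 mGal
Free-air anomaly = 979328.05 − 980273.65 + (769.00) = -176.60 mGal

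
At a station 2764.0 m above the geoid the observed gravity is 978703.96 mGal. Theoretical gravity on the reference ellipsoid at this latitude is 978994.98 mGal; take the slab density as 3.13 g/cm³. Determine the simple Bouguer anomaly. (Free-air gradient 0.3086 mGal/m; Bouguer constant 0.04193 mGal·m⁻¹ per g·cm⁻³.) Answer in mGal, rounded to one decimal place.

199.2

Free-air correction = 0.3086 × 2764.0 = 852.97 mGal
Free-air anomaly = 978703.96 − 978994.98 + (852.97) = 561.95 mGal
Bouguer slab correction = 0.04193 × 3.13 × 2764.0 = 362.75 mGal
Simple Bouguer anomaly = 561.95 − (362.75) = 199.20 mGal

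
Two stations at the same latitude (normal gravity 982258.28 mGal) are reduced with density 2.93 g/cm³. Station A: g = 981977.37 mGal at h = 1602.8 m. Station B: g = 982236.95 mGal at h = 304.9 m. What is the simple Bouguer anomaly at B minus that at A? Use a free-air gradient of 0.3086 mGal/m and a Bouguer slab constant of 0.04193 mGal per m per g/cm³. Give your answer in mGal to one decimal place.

Δg_SB(A) = 981977.37 − 982258.28 + 0.3086×1602.8 − 0.04193×2.93×1602.8 = 16.80 mGal
Δg_SB(B) = 982236.95 − 982258.28 + 0.3086×304.9 − 0.04193×2.93×304.9 = 35.30 mGal
Difference = 35.30 − (16.80) = 18.50 mGal

18.5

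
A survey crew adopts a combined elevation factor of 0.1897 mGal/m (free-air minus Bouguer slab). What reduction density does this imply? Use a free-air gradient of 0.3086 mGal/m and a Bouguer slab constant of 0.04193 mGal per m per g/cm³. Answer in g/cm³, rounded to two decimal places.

0.1897 = 0.3086 − 0.04193 × ρ
ρ = (0.3086 − 0.1897) / 0.04193 = 2.84 g/cm³

2.84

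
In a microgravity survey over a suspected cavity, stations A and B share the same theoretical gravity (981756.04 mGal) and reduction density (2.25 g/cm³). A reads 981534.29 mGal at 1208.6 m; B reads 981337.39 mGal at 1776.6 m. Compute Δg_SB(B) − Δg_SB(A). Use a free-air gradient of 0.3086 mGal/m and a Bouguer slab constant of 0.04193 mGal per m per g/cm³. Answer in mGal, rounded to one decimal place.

-75.2

Δg_SB(A) = 981534.29 − 981756.04 + 0.3086×1208.6 − 0.04193×2.25×1208.6 = 37.20 mGal
Δg_SB(B) = 981337.39 − 981756.04 + 0.3086×1776.6 − 0.04193×2.25×1776.6 = -38.00 mGal
Difference = -38.00 − (37.20) = -75.20 mGal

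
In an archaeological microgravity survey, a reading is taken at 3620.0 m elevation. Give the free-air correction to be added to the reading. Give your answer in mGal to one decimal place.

1117.1

Free-air correction = 0.3086 × 3620.0 = 1117.1 mGal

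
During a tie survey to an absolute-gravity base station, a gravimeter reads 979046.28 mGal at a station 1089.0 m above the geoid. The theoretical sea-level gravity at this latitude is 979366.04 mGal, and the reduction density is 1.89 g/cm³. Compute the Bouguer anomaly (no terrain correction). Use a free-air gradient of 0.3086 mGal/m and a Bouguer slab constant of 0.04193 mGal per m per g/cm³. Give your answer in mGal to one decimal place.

Free-air correction = 0.3086 × 1089.0 = 336.07 mGal
Free-air anomaly = 979046.28 − 979366.04 + (336.07) = 16.31 mGal
Bouguer slab correction = 0.04193 × 1.89 × 1089.0 = 86.30 mGal
Simple Bouguer anomaly = 16.31 − (86.30) = -69.99 mGal

-70.0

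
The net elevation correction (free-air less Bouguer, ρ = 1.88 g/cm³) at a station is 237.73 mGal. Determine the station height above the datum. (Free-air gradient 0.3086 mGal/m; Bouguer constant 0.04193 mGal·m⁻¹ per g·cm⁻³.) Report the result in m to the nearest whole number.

1035

Combined gradient = 0.3086 − 0.04193 × 1.88 = 0.2297716 mGal/m
h = 237.73 / 0.2297716 = 1034.64 m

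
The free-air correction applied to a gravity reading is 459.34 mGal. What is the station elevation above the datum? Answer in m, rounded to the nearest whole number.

1488

h = 459.34 / 0.3086 = 1488.46 m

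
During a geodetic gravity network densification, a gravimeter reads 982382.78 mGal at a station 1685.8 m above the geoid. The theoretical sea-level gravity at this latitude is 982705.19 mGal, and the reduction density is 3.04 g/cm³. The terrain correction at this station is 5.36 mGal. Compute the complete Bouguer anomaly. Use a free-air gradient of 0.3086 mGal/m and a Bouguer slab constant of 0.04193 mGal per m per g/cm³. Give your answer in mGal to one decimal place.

Free-air correction = 0.3086 × 1685.8 = 520.24 mGal
Free-air anomaly = 982382.78 − 982705.19 + (520.24) = 197.83 mGal
Bouguer slab correction = 0.04193 × 3.04 × 1685.8 = 214.88 mGal
Simple Bouguer anomaly = 197.83 − (214.88) = -17.05 mGal
Complete Bouguer anomaly = -17.05 + 5.36 = -11.69 mGal

-11.7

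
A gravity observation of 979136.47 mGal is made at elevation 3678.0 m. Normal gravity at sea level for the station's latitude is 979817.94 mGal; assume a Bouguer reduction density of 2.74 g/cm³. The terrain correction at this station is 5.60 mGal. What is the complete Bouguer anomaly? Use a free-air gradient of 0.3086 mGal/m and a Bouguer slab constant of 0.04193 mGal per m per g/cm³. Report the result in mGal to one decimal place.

Free-air correction = 0.3086 × 3678.0 = 1135.03 mGal
Free-air anomaly = 979136.47 − 979817.94 + (1135.03) = 453.56 mGal
Bouguer slab correction = 0.04193 × 2.74 × 3678.0 = 422.56 mGal
Simple Bouguer anomaly = 453.56 − (422.56) = 31.00 mGal
Complete Bouguer anomaly = 31.00 + 5.60 = 36.60 mGal

36.6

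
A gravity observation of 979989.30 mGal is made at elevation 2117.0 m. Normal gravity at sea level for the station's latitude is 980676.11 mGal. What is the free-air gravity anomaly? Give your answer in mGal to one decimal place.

-33.5

Free-air correction = 0.3086 × 2117.0 = 653.31 mGal
Free-air anomaly = 979989.30 − 980676.11 + (653.31) = -33.50 mGal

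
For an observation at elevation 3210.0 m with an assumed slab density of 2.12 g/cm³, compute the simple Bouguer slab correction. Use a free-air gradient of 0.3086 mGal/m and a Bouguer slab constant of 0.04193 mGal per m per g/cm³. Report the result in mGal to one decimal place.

Bouguer slab correction = 0.04193 × 2.12 × 3210.0 = 285.3 mGal

285.3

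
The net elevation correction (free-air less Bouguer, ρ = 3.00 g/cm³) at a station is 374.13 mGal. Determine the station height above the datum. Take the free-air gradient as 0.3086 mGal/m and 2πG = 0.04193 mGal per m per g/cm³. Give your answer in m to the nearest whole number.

2047

Combined gradient = 0.3086 − 0.04193 × 3.00 = 0.1828100 mGal/m
h = 374.13 / 0.1828100 = 2046.55 m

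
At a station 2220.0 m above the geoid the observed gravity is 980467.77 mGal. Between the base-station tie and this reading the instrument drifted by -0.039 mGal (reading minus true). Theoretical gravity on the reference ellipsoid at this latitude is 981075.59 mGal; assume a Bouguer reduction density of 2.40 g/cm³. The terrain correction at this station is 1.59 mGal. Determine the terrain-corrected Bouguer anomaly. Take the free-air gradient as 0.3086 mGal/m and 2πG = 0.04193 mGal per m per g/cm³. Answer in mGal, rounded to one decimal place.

Drift-corrected reading = 980467.77 − (-0.039) = 980467.809 mGal
Free-air correction = 0.3086 × 2220.0 = 685.09 mGal
Free-air anomaly = 980467.809 − 981075.59 + (685.09) = 77.309 mGal
Bouguer slab correction = 0.04193 × 2.40 × 2220.0 = 223.40 mGal
Simple Bouguer anomaly = 77.309 − (223.40) = -146.091 mGal
Complete Bouguer anomaly = -146.091 + 1.59 = -144.501 mGal

-144.5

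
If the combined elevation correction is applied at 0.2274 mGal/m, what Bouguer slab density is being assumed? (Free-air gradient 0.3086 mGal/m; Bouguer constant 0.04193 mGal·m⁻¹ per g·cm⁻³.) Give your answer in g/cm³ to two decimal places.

1.94

0.2274 = 0.3086 − 0.04193 × ρ
ρ = (0.3086 − 0.2274) / 0.04193 = 1.94 g/cm³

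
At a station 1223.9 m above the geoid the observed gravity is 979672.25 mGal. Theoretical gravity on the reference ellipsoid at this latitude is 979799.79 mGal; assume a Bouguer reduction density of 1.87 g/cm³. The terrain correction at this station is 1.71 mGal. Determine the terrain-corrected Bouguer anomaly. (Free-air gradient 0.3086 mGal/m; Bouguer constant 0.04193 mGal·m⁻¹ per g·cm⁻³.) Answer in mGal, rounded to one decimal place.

Free-air correction = 0.3086 × 1223.9 = 377.70 mGal
Free-air anomaly = 979672.25 − 979799.79 + (377.70) = 250.16 mGal
Bouguer slab correction = 0.04193 × 1.87 × 1223.9 = 95.96 mGal
Simple Bouguer anomaly = 250.16 − (95.96) = 154.20 mGal
Complete Bouguer anomaly = 154.20 + 1.71 = 155.91 mGal

155.9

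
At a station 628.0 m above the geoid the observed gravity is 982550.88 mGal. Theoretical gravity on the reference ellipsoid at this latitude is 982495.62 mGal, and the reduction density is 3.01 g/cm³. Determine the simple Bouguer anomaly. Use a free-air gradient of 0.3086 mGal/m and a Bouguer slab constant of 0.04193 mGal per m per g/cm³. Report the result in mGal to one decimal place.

Free-air correction = 0.3086 × 628.0 = 193.80 mGal
Free-air anomaly = 982550.88 − 982495.62 + (193.80) = 249.06 mGal
Bouguer slab correction = 0.04193 × 3.01 × 628.0 = 79.26 mGal
Simple Bouguer anomaly = 249.06 − (79.26) = 169.80 mGal

169.8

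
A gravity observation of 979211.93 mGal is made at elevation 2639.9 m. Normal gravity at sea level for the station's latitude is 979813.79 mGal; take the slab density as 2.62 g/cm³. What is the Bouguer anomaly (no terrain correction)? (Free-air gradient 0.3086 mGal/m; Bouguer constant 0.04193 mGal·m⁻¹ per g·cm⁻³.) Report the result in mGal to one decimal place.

-77.2

Free-air correction = 0.3086 × 2639.9 = 814.67 mGal
Free-air anomaly = 979211.93 − 979813.79 + (814.67) = 212.81 mGal
Bouguer slab correction = 0.04193 × 2.62 × 2639.9 = 290.01 mGal
Simple Bouguer anomaly = 212.81 − (290.01) = -77.20 mGal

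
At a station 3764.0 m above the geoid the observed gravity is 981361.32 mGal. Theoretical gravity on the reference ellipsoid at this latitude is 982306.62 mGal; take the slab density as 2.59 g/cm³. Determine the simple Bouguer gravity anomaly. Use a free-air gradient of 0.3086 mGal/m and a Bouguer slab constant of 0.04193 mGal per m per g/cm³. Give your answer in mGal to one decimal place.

Free-air correction = 0.3086 × 3764.0 = 1161.57 mGal
Free-air anomaly = 981361.32 − 982306.62 + (1161.57) = 216.27 mGal
Bouguer slab correction = 0.04193 × 2.59 × 3764.0 = 408.77 mGal
Simple Bouguer anomaly = 216.27 − (408.77) = -192.50 mGal

-192.5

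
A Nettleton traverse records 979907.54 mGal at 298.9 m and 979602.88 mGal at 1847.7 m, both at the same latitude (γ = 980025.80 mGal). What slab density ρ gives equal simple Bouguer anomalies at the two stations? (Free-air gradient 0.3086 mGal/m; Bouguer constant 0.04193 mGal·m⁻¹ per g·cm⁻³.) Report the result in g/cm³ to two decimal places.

2.67

Δg_obs = 979602.88 − 979907.54 = -304.66 mGal over Δh = 1847.7 − 298.9 = 1548.8 m
Equal Bouguer anomalies ⇒ Δg_obs + (0.3086 − 0.04193ρ)·Δh = 0
0.3086 − 0.04193ρ = −Δg_obs/Δh = 0.19671
ρ = (0.3086 − 0.19671) / 0.04193 = 2.67 g/cm³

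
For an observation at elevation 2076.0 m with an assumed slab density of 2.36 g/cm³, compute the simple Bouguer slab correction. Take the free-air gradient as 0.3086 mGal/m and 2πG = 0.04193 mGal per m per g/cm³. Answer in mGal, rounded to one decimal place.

205.4

Bouguer slab correction = 0.04193 × 2.36 × 2076.0 = 205.4 mGal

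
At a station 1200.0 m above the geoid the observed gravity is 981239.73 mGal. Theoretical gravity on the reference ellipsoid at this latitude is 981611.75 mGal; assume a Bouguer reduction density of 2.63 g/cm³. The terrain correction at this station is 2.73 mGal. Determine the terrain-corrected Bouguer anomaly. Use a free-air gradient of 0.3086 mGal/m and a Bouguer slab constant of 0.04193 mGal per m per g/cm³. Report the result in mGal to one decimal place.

Free-air correction = 0.3086 × 1200.0 = 370.32 mGal
Free-air anomaly = 981239.73 − 981611.75 + (370.32) = -1.70 mGal
Bouguer slab correction = 0.04193 × 2.63 × 1200.0 = 132.33 mGal
Simple Bouguer anomaly = -1.70 − (132.33) = -134.03 mGal
Complete Bouguer anomaly = -134.03 + 2.73 = -131.30 mGal

-131.3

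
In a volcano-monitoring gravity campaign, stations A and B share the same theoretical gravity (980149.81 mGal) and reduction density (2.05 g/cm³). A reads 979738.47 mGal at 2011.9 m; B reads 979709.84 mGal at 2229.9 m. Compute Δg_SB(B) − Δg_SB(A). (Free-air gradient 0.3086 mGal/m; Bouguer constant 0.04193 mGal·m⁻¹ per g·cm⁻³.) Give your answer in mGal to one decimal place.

19.9

Δg_SB(A) = 979738.47 − 980149.81 + 0.3086×2011.9 − 0.04193×2.05×2011.9 = 36.60 mGal
Δg_SB(B) = 979709.84 − 980149.81 + 0.3086×2229.9 − 0.04193×2.05×2229.9 = 56.50 mGal
Difference = 56.50 − (36.60) = 19.90 mGal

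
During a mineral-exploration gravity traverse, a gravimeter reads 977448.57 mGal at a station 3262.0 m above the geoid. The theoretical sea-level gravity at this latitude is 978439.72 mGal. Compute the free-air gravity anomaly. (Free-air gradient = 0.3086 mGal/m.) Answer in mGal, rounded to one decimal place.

Free-air correction = 0.3086 × 3262.0 = 1006.65 mGal
Free-air anomaly = 977448.57 − 978439.72 + (1006.65) = 15.50 mGal

15.5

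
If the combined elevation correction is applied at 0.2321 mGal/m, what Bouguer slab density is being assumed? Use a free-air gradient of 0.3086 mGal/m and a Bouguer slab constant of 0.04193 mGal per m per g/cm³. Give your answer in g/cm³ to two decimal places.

0.2321 = 0.3086 − 0.04193 × ρ
ρ = (0.3086 − 0.2321) / 0.04193 = 1.82 g/cm³

1.82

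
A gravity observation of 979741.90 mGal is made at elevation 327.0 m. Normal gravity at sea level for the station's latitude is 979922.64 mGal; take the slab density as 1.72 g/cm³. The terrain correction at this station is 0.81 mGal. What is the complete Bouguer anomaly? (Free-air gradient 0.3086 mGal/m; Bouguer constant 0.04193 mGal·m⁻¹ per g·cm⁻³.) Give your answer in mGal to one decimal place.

Free-air correction = 0.3086 × 327.0 = 100.91 mGal
Free-air anomaly = 979741.90 − 979922.64 + (100.91) = -79.83 mGal
Bouguer slab correction = 0.04193 × 1.72 × 327.0 = 23.58 mGal
Simple Bouguer anomaly = -79.83 − (23.58) = -103.41 mGal
Complete Bouguer anomaly = -103.41 + 0.81 = -102.60 mGal

-102.6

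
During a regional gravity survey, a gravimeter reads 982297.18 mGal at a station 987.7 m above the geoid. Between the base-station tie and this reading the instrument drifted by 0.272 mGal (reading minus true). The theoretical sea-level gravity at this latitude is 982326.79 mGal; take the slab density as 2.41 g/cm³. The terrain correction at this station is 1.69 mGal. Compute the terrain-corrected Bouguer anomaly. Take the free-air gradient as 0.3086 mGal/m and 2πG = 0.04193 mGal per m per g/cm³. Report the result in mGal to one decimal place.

176.8

Drift-corrected reading = 982297.18 − (0.272) = 982296.908 mGal
Free-air correction = 0.3086 × 987.7 = 304.80 mGal
Free-air anomaly = 982296.908 − 982326.79 + (304.80) = 274.918 mGal
Bouguer slab correction = 0.04193 × 2.41 × 987.7 = 99.81 mGal
Simple Bouguer anomaly = 274.918 − (99.81) = 175.108 mGal
Complete Bouguer anomaly = 175.108 + 1.69 = 176.798 mGal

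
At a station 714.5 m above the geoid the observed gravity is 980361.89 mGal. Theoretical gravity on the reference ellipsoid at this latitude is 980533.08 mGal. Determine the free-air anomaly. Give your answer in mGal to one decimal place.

Free-air correction = 0.3086 × 714.5 = 220.49 mGal
Free-air anomaly = 980361.89 − 980533.08 + (220.49) = 49.30 mGal

49.3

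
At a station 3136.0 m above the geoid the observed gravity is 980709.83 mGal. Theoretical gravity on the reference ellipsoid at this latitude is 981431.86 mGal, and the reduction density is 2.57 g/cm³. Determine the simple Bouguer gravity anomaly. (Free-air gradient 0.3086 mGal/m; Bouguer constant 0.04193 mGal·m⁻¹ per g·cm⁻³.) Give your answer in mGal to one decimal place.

Free-air correction = 0.3086 × 3136.0 = 967.77 mGal
Free-air anomaly = 980709.83 − 981431.86 + (967.77) = 245.74 mGal
Bouguer slab correction = 0.04193 × 2.57 × 3136.0 = 337.94 mGal
Simple Bouguer anomaly = 245.74 − (337.94) = -92.20 mGal

-92.2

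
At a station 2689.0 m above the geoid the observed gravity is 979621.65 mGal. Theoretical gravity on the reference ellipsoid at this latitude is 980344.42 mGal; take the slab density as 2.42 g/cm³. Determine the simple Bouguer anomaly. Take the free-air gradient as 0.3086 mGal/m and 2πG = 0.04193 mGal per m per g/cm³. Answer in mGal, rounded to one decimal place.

Free-air correction = 0.3086 × 2689.0 = 829.83 mGal
Free-air anomaly = 979621.65 − 980344.42 + (829.83) = 107.06 mGal
Bouguer slab correction = 0.04193 × 2.42 × 2689.0 = 272.85 mGal
Simple Bouguer anomaly = 107.06 − (272.85) = -165.79 mGal

-165.8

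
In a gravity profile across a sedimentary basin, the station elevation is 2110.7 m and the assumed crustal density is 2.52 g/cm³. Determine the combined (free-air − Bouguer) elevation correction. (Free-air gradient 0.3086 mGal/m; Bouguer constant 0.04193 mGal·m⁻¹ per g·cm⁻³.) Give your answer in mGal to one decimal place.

Combined gradient = 0.3086 − 0.04193 × 2.52 = 0.2029364 mGal/m
Combined elevation correction = 0.2029364 × 2110.7 = 428.3 mGal

428.3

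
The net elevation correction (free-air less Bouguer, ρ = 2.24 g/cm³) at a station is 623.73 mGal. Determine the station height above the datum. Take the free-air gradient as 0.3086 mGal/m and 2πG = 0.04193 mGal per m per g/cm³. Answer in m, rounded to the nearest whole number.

Combined gradient = 0.3086 − 0.04193 × 2.24 = 0.2146768 mGal/m
h = 623.73 / 0.2146768 = 2905.44 m

2905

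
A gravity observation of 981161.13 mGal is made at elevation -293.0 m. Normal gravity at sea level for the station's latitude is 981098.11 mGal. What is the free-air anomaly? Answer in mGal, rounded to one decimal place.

Free-air correction = 0.3086 × -293.0 = -90.42 mGal
Free-air anomaly = 981161.13 − 981098.11 + (-90.42) = -27.40 mGal

-27.4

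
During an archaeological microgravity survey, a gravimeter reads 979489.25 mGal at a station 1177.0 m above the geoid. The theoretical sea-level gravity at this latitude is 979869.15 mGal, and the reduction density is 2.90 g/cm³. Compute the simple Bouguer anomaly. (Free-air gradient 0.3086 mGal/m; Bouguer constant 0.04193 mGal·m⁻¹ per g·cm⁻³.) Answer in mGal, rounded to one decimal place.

Free-air correction = 0.3086 × 1177.0 = 363.22 mGal
Free-air anomaly = 979489.25 − 979869.15 + (363.22) = -16.68 mGal
Bouguer slab correction = 0.04193 × 2.90 × 1177.0 = 143.12 mGal
Simple Bouguer anomaly = -16.68 − (143.12) = -159.80 mGal

-159.8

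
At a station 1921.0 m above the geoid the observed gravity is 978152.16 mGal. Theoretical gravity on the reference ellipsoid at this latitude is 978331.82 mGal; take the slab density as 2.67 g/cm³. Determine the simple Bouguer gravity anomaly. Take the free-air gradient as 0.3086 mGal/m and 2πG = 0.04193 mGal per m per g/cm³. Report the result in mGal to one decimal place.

198.1

Free-air correction = 0.3086 × 1921.0 = 592.82 mGal
Free-air anomaly = 978152.16 − 978331.82 + (592.82) = 413.16 mGal
Bouguer slab correction = 0.04193 × 2.67 × 1921.0 = 215.06 mGal
Simple Bouguer anomaly = 413.16 − (215.06) = 198.10 mGal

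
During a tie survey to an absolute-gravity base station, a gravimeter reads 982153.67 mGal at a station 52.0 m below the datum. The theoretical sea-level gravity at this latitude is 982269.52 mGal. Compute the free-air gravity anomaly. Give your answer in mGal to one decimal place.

-131.9

Free-air correction = 0.3086 × -52.0 = -16.05 mGal
Free-air anomaly = 982153.67 − 982269.52 + (-16.05) = -131.90 mGal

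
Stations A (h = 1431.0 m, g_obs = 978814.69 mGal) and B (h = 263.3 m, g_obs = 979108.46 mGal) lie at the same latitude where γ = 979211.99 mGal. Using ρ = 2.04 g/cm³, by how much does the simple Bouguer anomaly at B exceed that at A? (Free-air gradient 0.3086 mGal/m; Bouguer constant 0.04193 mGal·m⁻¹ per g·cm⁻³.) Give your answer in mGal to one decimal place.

33.3

Δg_SB(A) = 978814.69 − 979211.99 + 0.3086×1431.0 − 0.04193×2.04×1431.0 = -78.10 mGal
Δg_SB(B) = 979108.46 − 979211.99 + 0.3086×263.3 − 0.04193×2.04×263.3 = -44.80 mGal
Difference = -44.80 − (-78.10) = 33.30 mGal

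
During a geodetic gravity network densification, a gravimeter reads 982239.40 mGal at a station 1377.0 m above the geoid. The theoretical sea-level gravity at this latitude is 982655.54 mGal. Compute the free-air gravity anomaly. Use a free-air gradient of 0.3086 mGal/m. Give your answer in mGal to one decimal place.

Free-air correction = 0.3086 × 1377.0 = 424.94 mGal
Free-air anomaly = 982239.40 − 982655.54 + (424.94) = 8.80 mGal

8.8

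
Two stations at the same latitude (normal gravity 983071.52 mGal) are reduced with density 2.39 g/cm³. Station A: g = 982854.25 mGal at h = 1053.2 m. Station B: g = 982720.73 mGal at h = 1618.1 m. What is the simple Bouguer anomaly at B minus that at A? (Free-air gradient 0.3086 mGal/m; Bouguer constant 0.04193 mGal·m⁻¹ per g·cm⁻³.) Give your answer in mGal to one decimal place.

-15.8

Δg_SB(A) = 982854.25 − 983071.52 + 0.3086×1053.2 − 0.04193×2.39×1053.2 = 2.20 mGal
Δg_SB(B) = 982720.73 − 983071.52 + 0.3086×1618.1 − 0.04193×2.39×1618.1 = -13.60 mGal
Difference = -13.60 − (2.20) = -15.80 mGal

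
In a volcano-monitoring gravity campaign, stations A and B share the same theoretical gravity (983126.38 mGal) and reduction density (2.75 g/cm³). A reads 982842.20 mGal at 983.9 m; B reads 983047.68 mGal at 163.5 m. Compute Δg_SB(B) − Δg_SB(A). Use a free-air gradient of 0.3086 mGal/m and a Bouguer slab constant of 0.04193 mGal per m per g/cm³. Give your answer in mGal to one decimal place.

Δg_SB(A) = 982842.20 − 983126.38 + 0.3086×983.9 − 0.04193×2.75×983.9 = -94.00 mGal
Δg_SB(B) = 983047.68 − 983126.38 + 0.3086×163.5 − 0.04193×2.75×163.5 = -47.10 mGal
Difference = -47.10 − (-94.00) = 46.90 mGal

46.9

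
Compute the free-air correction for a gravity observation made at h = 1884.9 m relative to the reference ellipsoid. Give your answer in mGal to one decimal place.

Free-air correction = 0.3086 × 1884.9 = 581.7 mGal

581.7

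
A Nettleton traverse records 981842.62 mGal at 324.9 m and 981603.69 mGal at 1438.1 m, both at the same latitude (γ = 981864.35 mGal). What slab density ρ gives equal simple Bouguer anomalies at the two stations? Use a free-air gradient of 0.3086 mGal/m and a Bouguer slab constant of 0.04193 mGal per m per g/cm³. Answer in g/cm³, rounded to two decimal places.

Δg_obs = 981603.69 − 981842.62 = -238.93 mGal over Δh = 1438.1 − 324.9 = 1113.2 m
Equal Bouguer anomalies ⇒ Δg_obs + (0.3086 − 0.04193ρ)·Δh = 0
0.3086 − 0.04193ρ = −Δg_obs/Δh = 0.21463
ρ = (0.3086 − 0.21463) / 0.04193 = 2.24 g/cm³

2.24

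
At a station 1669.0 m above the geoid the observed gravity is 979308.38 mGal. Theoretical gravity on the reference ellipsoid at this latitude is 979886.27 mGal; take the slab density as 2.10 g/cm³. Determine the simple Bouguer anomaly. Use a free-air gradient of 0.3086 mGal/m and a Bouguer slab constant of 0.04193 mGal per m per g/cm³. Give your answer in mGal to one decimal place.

-209.8

Free-air correction = 0.3086 × 1669.0 = 515.05 mGal
Free-air anomaly = 979308.38 − 979886.27 + (515.05) = -62.84 mGal
Bouguer slab correction = 0.04193 × 2.10 × 1669.0 = 146.96 mGal
Simple Bouguer anomaly = -62.84 − (146.96) = -209.80 mGal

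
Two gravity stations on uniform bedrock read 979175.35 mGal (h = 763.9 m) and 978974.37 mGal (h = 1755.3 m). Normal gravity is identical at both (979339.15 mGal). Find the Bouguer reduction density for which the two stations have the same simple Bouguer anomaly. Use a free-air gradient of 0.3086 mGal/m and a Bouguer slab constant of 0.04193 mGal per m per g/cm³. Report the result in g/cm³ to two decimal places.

2.53

Δg_obs = 978974.37 − 979175.35 = -200.98 mGal over Δh = 1755.3 − 763.9 = 991.4 m
Equal Bouguer anomalies ⇒ Δg_obs + (0.3086 − 0.04193ρ)·Δh = 0
0.3086 − 0.04193ρ = −Δg_obs/Δh = 0.20272
ρ = (0.3086 − 0.20272) / 0.04193 = 2.53 g/cm³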